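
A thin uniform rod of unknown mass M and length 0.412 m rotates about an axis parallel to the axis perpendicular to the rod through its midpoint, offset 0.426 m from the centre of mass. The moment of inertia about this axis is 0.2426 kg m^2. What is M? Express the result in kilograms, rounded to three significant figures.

1.24

I = I_cm + Md² = (1/12)ML² + Md² = M·[0.0833333·(0.412)² + (0.426)²] = M·0.19562.
So M = 0.2426 / 0.19562 = 1.2402 kg.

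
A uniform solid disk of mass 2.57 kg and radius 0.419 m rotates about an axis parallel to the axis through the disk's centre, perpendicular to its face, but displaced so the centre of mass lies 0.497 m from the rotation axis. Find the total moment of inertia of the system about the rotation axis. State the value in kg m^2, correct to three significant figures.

0.860

I_cm = (1/2)MR² = (1/2)(2.57)(0.419)² = 0.2256 kg m^2; centre at d = 0.497 m, so the parallel axis theorem gives I = 0.2256 + (2.57)(0.497)² = 0.86041 kg m^2.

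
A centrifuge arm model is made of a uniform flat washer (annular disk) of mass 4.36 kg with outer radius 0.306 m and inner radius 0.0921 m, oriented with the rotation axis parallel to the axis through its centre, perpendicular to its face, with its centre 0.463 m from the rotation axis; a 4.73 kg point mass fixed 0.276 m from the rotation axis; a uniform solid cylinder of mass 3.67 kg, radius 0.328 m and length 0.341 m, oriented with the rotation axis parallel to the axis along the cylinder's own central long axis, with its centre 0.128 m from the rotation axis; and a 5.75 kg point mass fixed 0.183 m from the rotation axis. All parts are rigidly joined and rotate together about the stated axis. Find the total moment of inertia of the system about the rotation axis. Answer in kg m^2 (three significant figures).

1.97

Annular disk: I_cm = (1/2)M(R²+r²) = (1/2)(4.36)[(0.306)² + (0.0921)²] = 0.22262 kg m^2; centre at d = 0.463 m, so the parallel axis theorem gives I = 0.22262 + (4.36)(0.463)² = 1.1573 kg m^2.
Point mass: I_cm = 0; centre at d = 0.276 m, so the parallel axis theorem gives I = 0 + (4.73)(0.276)² = 0.36031 kg m^2.
Solid cylinder: I_cm = (1/2)MR² = (1/2)(3.67)(0.328)² = 0.19742 kg m^2; centre at d = 0.128 m, so the parallel axis theorem gives I = 0.19742 + (3.67)(0.128)² = 0.25755 kg m^2.
Point mass: I_cm = 0; centre at d = 0.183 m, so the parallel axis theorem gives I = 0 + (5.75)(0.183)² = 0.19256 kg m^2.
Total I = 1.1573 + 0.36031 + 0.25755 + 0.19256 = 1.9677 kg m^2.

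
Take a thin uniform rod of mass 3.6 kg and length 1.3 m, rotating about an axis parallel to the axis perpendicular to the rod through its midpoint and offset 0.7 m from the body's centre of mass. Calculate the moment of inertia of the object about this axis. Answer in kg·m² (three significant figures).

I_cm = (1/12)ML² = (1/12)(3.6)(1.3)² = 0.507 kg·m²; centre at d = 0.7 m, so the parallel axis theorem gives I = 0.507 + (3.6)(0.7)² = 2.271 kg·m².

2.27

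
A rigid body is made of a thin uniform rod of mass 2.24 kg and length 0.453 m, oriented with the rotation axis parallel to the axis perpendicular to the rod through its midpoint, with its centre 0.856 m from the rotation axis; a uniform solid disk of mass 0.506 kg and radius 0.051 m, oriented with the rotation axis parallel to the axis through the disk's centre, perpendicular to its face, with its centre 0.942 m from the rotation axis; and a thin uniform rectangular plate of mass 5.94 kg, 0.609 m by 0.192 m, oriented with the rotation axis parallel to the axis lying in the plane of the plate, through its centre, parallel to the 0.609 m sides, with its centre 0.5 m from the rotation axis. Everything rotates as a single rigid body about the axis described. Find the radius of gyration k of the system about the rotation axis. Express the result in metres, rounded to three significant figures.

0.647

Thin rod: I_cm = (1/12)ML² = (1/12)(2.24)(0.453)² = 0.038306 kg m^2; centre at d = 0.856 m, so the parallel axis theorem gives I = 0.038306 + (2.24)(0.856)² = 1.6796 kg m^2.
Solid disk: I_cm = (1/2)MR² = (1/2)(0.506)(0.051)² = 0.00065805 kg m^2; centre at d = 0.942 m, so the parallel axis theorem gives I = 0.00065805 + (0.506)(0.942)² = 0.44966 kg m^2.
Rectangular plate: I_cm = (1/12)Mb² = (1/12)(5.94)(0.192)² = 0.018248 kg m^2; centre at d = 0.5 m, so the parallel axis theorem gives I = 0.018248 + (5.94)(0.5)² = 1.5032 kg m^2.
Total I = 3.6325 kg m^2; total mass M = 8.686 kg.
k = √(I/M) = √(3.6325/8.686) = 0.64669 m.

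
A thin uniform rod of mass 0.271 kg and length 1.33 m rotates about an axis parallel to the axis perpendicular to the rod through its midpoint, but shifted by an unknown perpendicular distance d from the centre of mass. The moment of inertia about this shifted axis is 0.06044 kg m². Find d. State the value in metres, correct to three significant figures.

0.275

About the centre-of-mass axis, I_cm = (1/12)ML² = (1/12)(0.271)(1.33)² = 0.039948 kg m².
Parallel axis theorem: I = I_cm + Md², so Md² = 0.06044 − 0.039948 = 0.020492 kg m².
d = √(0.020492 / 0.271) = 0.27499 m.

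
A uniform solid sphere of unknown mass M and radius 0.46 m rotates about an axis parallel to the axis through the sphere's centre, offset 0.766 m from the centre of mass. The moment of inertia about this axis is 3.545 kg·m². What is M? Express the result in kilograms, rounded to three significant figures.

5.28

I = I_cm + Md² = (2/5)MR² + Md² = M·[0.4·(0.46)² + (0.766)²] = M·0.6714.
So M = 3.545 / 0.6714 = 5.28 kg.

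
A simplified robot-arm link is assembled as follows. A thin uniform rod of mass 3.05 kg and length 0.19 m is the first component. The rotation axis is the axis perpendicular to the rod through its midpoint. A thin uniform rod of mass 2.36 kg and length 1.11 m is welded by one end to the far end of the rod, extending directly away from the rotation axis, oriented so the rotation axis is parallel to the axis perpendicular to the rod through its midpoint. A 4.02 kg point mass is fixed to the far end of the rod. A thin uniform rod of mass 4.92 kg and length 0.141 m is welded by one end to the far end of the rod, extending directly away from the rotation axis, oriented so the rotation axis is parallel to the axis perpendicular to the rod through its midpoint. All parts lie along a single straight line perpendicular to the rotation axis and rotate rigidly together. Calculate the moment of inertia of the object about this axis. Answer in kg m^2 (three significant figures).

Thin rod: I_cm = (1/12)ML² = (1/12)(3.05)(0.19)² = 0.0091754 kg m^2; axis through the centre, so I = 0.0091754 kg m^2.
Thin rod: I_cm = (1/12)ML² = (1/12)(2.36)(1.11)² = 0.24231 kg m^2; centre at d = 0.095 + 0.555 = 0.65 m, so the parallel axis theorem gives I = 0.24231 + (2.36)(0.65)² = 1.2394 kg m^2.
Point mass: I_cm = 0; centre at d = 0.095 + 0.555 + 0.555 = 1.205 m, so the parallel axis theorem gives I = 0 + (4.02)(1.205)² = 5.8371 kg m^2.
Thin rod: I_cm = (1/12)ML² = (1/12)(4.92)(0.141)² = 0.0081512 kg m^2; centre at d = 0.095 + 0.555 + 0.555 + 0.0705 = 1.2755 m, so the parallel axis theorem gives I = 0.0081512 + (4.92)(1.2755)² = 8.0125 kg m^2.
Total I = 0.0091754 + 1.2394 + 5.8371 + 8.0125 = 15.098 kg m^2.

15.1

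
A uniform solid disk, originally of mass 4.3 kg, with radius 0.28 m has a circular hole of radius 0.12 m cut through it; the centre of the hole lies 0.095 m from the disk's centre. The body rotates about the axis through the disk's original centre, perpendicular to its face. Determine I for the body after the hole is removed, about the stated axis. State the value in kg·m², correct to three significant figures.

0.156

Unpierced body about its centre: I₀ = (1/2)MR² = (1/2)(4.3)(0.28)² = 0.16856 kg·m².
The removed disk has mass m = M·(r/R)² = (4.3)(0.12/0.28)² = 0.7898 kg (same uniform areal density).
Its moment of inertia about the rotation axis (parallel-axis theorem): I_hole = (1/2)mr² + md² = (1/2)(0.7898)(0.12)² + (0.7898)(0.095)² = 0.012814 kg·m².
Treating the hole as negative mass, I = I₀ − I_hole = 0.16856 − 0.012814 = 0.15575 kg·m².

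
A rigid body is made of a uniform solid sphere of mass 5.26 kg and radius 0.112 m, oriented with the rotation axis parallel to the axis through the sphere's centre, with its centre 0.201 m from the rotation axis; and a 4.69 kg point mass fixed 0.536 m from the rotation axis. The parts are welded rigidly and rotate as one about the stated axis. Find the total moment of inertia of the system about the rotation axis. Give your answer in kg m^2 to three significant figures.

1.59

Solid sphere: I_cm = (2/5)MR² = (2/5)(5.26)(0.112)² = 0.026393 kg m^2; centre at d = 0.201 m, so I = I_cm + Md² gives I = 0.026393 + (5.26)(0.201)² = 0.2389 kg m^2.
Point mass: I_cm = 0; centre at d = 0.536 m, so I = I_cm + Md² gives I = 0 + (4.69)(0.536)² = 1.3474 kg m^2.
Total I = 0.2389 + 1.3474 = 1.5863 kg m^2.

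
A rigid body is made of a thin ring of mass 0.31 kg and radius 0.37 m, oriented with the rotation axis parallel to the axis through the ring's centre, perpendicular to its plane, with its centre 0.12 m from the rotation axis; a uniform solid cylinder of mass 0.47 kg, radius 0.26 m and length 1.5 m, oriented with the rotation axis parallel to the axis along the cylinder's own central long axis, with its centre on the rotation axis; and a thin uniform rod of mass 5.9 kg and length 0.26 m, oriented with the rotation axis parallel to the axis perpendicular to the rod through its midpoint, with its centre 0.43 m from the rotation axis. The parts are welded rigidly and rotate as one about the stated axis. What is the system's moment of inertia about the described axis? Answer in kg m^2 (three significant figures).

Thin ring: I_cm = MR² = (0.31)(0.37)² = 0.042439 kg m^2; centre at d = 0.12 m, so I = I_cm + Md² gives I = 0.042439 + (0.31)(0.12)² = 0.046903 kg m^2.
Solid cylinder: I_cm = (1/2)MR² = (1/2)(0.47)(0.26)² = 0.015886 kg m^2; axis through the centre, so I = 0.015886 kg m^2.
Thin rod: I_cm = (1/12)ML² = (1/12)(5.9)(0.26)² = 0.033237 kg m^2; centre at d = 0.43 m, so I = I_cm + Md² gives I = 0.033237 + (5.9)(0.43)² = 1.1241 kg m^2.
Total I = 0.046903 + 0.015886 + 1.1241 = 1.1869 kg m^2.

1.19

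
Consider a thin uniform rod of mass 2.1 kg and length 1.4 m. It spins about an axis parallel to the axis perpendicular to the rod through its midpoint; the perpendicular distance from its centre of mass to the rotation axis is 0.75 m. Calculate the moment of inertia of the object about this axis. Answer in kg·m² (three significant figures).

I_cm = (1/12)ML² = (1/12)(2.1)(1.4)² = 0.343 kg·m²; centre at d = 0.75 m, so the parallel axis theorem gives I = 0.343 + (2.1)(0.75)² = 1.5243 kg·m².

1.52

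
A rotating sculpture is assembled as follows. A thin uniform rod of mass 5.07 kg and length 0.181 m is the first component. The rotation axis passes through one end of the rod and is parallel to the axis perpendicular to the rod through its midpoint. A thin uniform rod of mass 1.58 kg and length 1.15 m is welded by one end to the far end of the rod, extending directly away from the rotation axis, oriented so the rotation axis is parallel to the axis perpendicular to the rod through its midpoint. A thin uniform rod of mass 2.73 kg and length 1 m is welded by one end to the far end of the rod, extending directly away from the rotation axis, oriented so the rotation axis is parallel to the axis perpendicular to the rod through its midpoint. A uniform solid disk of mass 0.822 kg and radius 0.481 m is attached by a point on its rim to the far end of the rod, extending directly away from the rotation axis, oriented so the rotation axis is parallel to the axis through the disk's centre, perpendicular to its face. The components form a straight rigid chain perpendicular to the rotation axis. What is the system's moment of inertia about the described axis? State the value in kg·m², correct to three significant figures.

17.1

Thin rod: I_cm = (1/12)ML² = (1/12)(5.07)(0.181)² = 0.013842 kg·m²; centre at d = 0.0905 m, so I = I_cm + Md² gives I = 0.013842 + (5.07)(0.0905)² = 0.055366 kg·m².
Thin rod: I_cm = (1/12)ML² = (1/12)(1.58)(1.15)² = 0.17413 kg·m²; centre at d = 0.0905 + 0.0905 + 0.575 = 0.756 m, so I = I_cm + Md² gives I = 0.17413 + (1.58)(0.756)² = 1.0772 kg·m².
Thin rod: I_cm = (1/12)ML² = (1/12)(2.73)(1)² = 0.2275 kg·m²; centre at d = 0.0905 + 0.0905 + 0.575 + 0.575 + 0.5 = 1.831 m, so I = I_cm + Md² gives I = 0.2275 + (2.73)(1.831)² = 9.38 kg·m².
Solid disk: I_cm = (1/2)MR² = (1/2)(0.822)(0.481)² = 0.095089 kg·m²; centre at d = 0.0905 + 0.0905 + 0.575 + 0.575 + 0.5 + 0.5 + 0.481 = 2.812 m, so I = I_cm + Md² gives I = 0.095089 + (0.822)(2.812)² = 6.5949 kg·m².
Total I = 0.055366 + 1.0772 + 9.38 + 6.5949 = 17.107 kg·m².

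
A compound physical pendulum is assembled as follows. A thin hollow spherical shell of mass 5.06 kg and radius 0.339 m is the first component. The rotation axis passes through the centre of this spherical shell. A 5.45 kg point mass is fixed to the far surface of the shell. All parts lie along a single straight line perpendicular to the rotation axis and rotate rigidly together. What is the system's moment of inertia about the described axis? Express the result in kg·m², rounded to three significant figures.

1.01

Spherical shell: I_cm = (2/3)MR² = (2/3)(5.06)(0.339)² = 0.38767 kg·m²; axis through the centre, so I = 0.38767 kg·m².
Point mass: I_cm = 0; centre at d = 0.339 m, so I = I_cm + Md² gives I = 0 + (5.45)(0.339)² = 0.62632 kg·m².
Total I = 0.38767 + 0.62632 = 1.014 kg·m².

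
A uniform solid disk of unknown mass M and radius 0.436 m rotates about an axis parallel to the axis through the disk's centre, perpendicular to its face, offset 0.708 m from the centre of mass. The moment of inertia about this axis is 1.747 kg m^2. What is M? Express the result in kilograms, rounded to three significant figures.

I = I_cm + Md² = (1/2)MR² + Md² = M·[0.5·(0.436)² + (0.708)²] = M·0.59631.
So M = 1.747 / 0.59631 = 2.9297 kg.

2.93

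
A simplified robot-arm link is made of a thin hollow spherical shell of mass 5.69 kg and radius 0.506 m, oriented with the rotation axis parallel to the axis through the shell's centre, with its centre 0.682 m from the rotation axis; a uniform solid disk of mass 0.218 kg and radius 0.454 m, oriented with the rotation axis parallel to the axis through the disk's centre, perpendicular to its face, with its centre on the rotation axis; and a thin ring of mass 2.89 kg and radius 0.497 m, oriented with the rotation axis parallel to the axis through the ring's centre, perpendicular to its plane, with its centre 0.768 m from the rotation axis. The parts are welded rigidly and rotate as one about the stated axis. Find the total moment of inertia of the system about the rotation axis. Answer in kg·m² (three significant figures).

6.06

Spherical shell: I_cm = (2/3)MR² = (2/3)(5.69)(0.506)² = 0.97123 kg·m²; centre at d = 0.682 m, so I = I_cm + Md² gives I = 0.97123 + (5.69)(0.682)² = 3.6178 kg·m².
Solid disk: I_cm = (1/2)MR² = (1/2)(0.218)(0.454)² = 0.022467 kg·m²; axis through the centre, so I = 0.022467 kg·m².
Thin ring: I_cm = MR² = (2.89)(0.497)² = 0.71386 kg·m²; centre at d = 0.768 m, so I = I_cm + Md² gives I = 0.71386 + (2.89)(0.768)² = 2.4184 kg·m².
Total I = 3.6178 + 0.022467 + 2.4184 = 6.0587 kg·m².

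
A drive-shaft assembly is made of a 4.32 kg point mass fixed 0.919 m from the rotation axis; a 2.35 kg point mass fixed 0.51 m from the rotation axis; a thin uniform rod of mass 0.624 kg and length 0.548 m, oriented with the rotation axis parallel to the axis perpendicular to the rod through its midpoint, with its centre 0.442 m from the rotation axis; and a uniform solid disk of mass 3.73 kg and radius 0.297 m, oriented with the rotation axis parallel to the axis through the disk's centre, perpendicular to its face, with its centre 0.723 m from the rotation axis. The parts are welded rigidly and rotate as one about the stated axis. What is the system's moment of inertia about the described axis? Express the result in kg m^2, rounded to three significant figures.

6.51

Point mass: I_cm = 0; centre at d = 0.919 m, so I = I_cm + Md² gives I = 0 + (4.32)(0.919)² = 3.6485 kg m^2.
Point mass: I_cm = 0; centre at d = 0.51 m, so I = I_cm + Md² gives I = 0 + (2.35)(0.51)² = 0.61123 kg m^2.
Thin rod: I_cm = (1/12)ML² = (1/12)(0.624)(0.548)² = 0.015616 kg m^2; centre at d = 0.442 m, so I = I_cm + Md² gives I = 0.015616 + (0.624)(0.442)² = 0.13752 kg m^2.
Solid disk: I_cm = (1/2)MR² = (1/2)(3.73)(0.297)² = 0.16451 kg m^2; centre at d = 0.723 m, so I = I_cm + Md² gives I = 0.16451 + (3.73)(0.723)² = 2.1143 kg m^2.
Total I = 3.6485 + 0.61123 + 0.13752 + 2.1143 = 6.5116 kg m^2.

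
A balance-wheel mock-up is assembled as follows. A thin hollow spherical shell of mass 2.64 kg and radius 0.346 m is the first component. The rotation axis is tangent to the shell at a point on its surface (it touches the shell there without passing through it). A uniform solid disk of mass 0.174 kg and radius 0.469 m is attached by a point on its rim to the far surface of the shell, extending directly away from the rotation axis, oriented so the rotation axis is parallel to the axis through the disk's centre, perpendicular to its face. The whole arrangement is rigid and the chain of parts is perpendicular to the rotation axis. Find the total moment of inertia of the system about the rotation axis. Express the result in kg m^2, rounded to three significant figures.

Spherical shell: I_cm = (2/3)MR² = (2/3)(2.64)(0.346)² = 0.2107 kg m^2; centre at d = 0.346 m, so I = I_cm + Md² gives I = 0.2107 + (2.64)(0.346)² = 0.52675 kg m^2.
Solid disk: I_cm = (1/2)MR² = (1/2)(0.174)(0.469)² = 0.019137 kg m^2; centre at d = 0.346 + 0.346 + 0.469 = 1.161 m, so I = I_cm + Md² gives I = 0.019137 + (0.174)(1.161)² = 0.25367 kg m^2.
Total I = 0.52675 + 0.25367 = 0.78043 kg m^2.

0.780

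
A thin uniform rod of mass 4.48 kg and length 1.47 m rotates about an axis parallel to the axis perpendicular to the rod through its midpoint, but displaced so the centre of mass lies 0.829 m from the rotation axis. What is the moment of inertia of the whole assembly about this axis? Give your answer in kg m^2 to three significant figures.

3.89

I_cm = (1/12)ML² = (1/12)(4.48)(1.47)² = 0.80674 kg m^2; centre at d = 0.829 m, so the parallel axis theorem gives I = 0.80674 + (4.48)(0.829)² = 3.8856 kg m^2.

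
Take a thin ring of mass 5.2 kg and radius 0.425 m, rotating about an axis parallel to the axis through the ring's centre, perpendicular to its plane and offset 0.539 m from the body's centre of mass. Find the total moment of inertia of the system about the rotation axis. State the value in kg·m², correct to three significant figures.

2.45

I_cm = MR² = (5.2)(0.425)² = 0.93925 kg·m²; centre at d = 0.539 m, so the parallel axis theorem gives I = 0.93925 + (5.2)(0.539)² = 2.45 kg·m².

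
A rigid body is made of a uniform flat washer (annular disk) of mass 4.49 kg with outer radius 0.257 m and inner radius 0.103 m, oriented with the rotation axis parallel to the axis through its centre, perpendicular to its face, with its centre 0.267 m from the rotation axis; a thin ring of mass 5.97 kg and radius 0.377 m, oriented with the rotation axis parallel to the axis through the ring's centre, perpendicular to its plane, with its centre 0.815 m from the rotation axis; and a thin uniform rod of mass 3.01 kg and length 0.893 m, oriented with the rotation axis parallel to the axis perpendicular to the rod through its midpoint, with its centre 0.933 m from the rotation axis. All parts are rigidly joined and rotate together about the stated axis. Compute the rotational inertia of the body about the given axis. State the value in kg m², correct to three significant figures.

Annular disk: I_cm = (1/2)M(R²+r²) = (1/2)(4.49)[(0.257)² + (0.103)²] = 0.1721 kg m²; centre at d = 0.267 m, so I = I_cm + Md² gives I = 0.1721 + (4.49)(0.267)² = 0.49218 kg m².
Thin ring: I_cm = MR² = (5.97)(0.377)² = 0.84851 kg m²; centre at d = 0.815 m, so I = I_cm + Md² gives I = 0.84851 + (5.97)(0.815)² = 4.8139 kg m².
Thin rod: I_cm = (1/12)ML² = (1/12)(3.01)(0.893)² = 0.20003 kg m²; centre at d = 0.933 m, so I = I_cm + Md² gives I = 0.20003 + (3.01)(0.933)² = 2.8202 kg m².
Total I = 0.49218 + 4.8139 + 2.8202 = 8.1263 kg m².

8.13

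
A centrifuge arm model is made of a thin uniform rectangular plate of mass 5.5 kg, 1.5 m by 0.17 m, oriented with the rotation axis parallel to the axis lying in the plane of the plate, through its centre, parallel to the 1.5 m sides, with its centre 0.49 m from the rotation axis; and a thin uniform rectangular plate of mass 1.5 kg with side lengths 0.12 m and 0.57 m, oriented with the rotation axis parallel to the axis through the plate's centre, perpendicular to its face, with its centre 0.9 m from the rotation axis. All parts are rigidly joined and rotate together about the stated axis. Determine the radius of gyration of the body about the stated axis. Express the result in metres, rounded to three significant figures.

0.608

Rectangular plate: I_cm = (1/12)Mb² = (1/12)(5.5)(0.17)² = 0.013246 kg·m²; centre at d = 0.49 m, so I = I_cm + Md² gives I = 0.013246 + (5.5)(0.49)² = 1.3338 kg·m².
Rectangular plate: I_cm = (1/12)M(a²+b²) = (1/12)(1.5)[(0.12)² + (0.57)²] = 0.042412 kg·m²; centre at d = 0.9 m, so I = I_cm + Md² gives I = 0.042412 + (1.5)(0.9)² = 1.2574 kg·m².
Total I = 2.5912 kg·m²; total mass M = 7 kg.
k = √(I/M) = √(2.5912/7) = 0.60842 m.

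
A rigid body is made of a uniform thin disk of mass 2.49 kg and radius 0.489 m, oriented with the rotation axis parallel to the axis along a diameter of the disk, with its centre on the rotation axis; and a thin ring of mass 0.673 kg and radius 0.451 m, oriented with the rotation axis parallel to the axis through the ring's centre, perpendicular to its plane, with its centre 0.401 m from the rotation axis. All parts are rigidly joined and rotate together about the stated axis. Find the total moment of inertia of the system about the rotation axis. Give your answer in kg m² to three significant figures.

Thin disk: I_cm = (1/4)MR² = (1/4)(2.49)(0.489)² = 0.14885 kg m²; axis through the centre, so I = 0.14885 kg m².
Thin ring: I_cm = MR² = (0.673)(0.451)² = 0.13689 kg m²; centre at d = 0.401 m, so I = I_cm + Md² gives I = 0.13689 + (0.673)(0.401)² = 0.24511 kg m².
Total I = 0.14885 + 0.24511 = 0.39396 kg m².

0.394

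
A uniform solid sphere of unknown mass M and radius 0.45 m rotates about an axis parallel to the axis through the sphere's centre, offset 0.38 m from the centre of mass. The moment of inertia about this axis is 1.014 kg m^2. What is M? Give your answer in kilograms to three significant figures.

I = I_cm + Md² = (2/5)MR² + Md² = M·[0.4·(0.45)² + (0.38)²] = M·0.2254.
So M = 1.014 / 0.2254 = 4.4987 kg.

4.50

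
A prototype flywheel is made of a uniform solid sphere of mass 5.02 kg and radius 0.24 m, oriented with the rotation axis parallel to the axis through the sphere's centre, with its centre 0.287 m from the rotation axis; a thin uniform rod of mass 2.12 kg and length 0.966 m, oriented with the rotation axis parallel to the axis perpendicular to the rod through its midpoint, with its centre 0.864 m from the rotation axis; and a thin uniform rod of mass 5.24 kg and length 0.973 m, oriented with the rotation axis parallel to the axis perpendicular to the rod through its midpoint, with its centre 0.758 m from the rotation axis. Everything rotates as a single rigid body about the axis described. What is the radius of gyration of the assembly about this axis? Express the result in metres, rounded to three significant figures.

Solid sphere: I_cm = (2/5)MR² = (2/5)(5.02)(0.24)² = 0.11566 kg m^2; centre at d = 0.287 m, so I = I_cm + Md² gives I = 0.11566 + (5.02)(0.287)² = 0.52915 kg m^2.
Thin rod: I_cm = (1/12)ML² = (1/12)(2.12)(0.966)² = 0.16486 kg m^2; centre at d = 0.864 m, so I = I_cm + Md² gives I = 0.16486 + (2.12)(0.864)² = 1.7474 kg m^2.
Thin rod: I_cm = (1/12)ML² = (1/12)(5.24)(0.973)² = 0.4134 kg m^2; centre at d = 0.758 m, so I = I_cm + Md² gives I = 0.4134 + (5.24)(0.758)² = 3.4241 kg m^2.
Total I = 5.7007 kg m^2; total mass M = 12.38 kg.
k = √(I/M) = √(5.7007/12.38) = 0.67858 m.

0.679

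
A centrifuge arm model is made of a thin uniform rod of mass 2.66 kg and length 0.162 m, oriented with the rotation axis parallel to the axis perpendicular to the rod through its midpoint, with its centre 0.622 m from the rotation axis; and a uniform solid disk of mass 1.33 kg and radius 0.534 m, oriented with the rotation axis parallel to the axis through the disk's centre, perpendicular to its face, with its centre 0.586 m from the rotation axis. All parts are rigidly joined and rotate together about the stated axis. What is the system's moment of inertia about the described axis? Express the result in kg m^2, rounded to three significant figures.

Thin rod: I_cm = (1/12)ML² = (1/12)(2.66)(0.162)² = 0.0058174 kg m^2; centre at d = 0.622 m, so the parallel axis theorem gives I = 0.0058174 + (2.66)(0.622)² = 1.0349 kg m^2.
Solid disk: I_cm = (1/2)MR² = (1/2)(1.33)(0.534)² = 0.18963 kg m^2; centre at d = 0.586 m, so the parallel axis theorem gives I = 0.18963 + (1.33)(0.586)² = 0.64635 kg m^2.
Total I = 1.0349 + 0.64635 = 1.6813 kg m^2.

1.68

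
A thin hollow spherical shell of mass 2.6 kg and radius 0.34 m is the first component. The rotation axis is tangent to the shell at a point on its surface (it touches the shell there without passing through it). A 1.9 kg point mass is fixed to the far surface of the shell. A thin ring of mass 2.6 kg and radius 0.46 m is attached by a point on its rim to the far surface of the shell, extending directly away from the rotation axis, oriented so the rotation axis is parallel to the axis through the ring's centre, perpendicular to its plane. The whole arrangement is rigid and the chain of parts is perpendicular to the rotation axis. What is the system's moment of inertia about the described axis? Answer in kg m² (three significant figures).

5.31

Spherical shell: I_cm = (2/3)MR² = (2/3)(2.6)(0.34)² = 0.20037 kg m²; centre at d = 0.34 m, so I = I_cm + Md² gives I = 0.20037 + (2.6)(0.34)² = 0.50093 kg m².
Point mass: I_cm = 0; centre at d = 0.34 + 0.34 = 0.68 m, so I = I_cm + Md² gives I = 0 + (1.9)(0.68)² = 0.87856 kg m².
Thin ring: I_cm = MR² = (2.6)(0.46)² = 0.55016 kg m²; centre at d = 0.34 + 0.34 + 0.46 = 1.14 m, so I = I_cm + Md² gives I = 0.55016 + (2.6)(1.14)² = 3.9291 kg m².
Total I = 0.50093 + 0.87856 + 3.9291 = 5.3086 kg m².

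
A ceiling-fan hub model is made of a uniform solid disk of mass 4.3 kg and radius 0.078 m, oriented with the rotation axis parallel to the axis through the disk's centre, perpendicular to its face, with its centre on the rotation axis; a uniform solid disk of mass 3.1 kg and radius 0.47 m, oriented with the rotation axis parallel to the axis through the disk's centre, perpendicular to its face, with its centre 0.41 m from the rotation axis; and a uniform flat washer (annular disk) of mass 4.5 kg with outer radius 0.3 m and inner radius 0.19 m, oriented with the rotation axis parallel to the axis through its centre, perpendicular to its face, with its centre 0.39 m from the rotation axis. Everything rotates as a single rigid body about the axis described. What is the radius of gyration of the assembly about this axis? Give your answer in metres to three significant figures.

0.394

Solid disk: I_cm = (1/2)MR² = (1/2)(4.3)(0.078)² = 0.013081 kg m²; axis through the centre, so I = 0.013081 kg m².
Solid disk: I_cm = (1/2)MR² = (1/2)(3.1)(0.47)² = 0.3424 kg m²; centre at d = 0.41 m, so the parallel axis theorem gives I = 0.3424 + (3.1)(0.41)² = 0.8635 kg m².
Annular disk: I_cm = (1/2)M(R²+r²) = (1/2)(4.5)[(0.3)² + (0.19)²] = 0.28373 kg m²; centre at d = 0.39 m, so the parallel axis theorem gives I = 0.28373 + (4.5)(0.39)² = 0.96818 kg m².
Total I = 1.8448 kg m²; total mass M = 11.9 kg.
k = √(I/M) = √(1.8448/11.9) = 0.39373 m.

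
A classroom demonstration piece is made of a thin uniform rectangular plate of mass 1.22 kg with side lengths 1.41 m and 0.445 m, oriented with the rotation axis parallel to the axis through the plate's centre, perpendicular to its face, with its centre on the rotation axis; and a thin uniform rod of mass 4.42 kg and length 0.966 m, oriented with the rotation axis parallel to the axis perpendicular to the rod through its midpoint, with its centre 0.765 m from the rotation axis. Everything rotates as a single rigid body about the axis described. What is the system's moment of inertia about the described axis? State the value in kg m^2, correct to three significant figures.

3.15

Rectangular plate: I_cm = (1/12)M(a²+b²) = (1/12)(1.22)[(1.41)² + (0.445)²] = 0.22226 kg m^2; axis through the centre, so I = 0.22226 kg m^2.
Thin rod: I_cm = (1/12)ML² = (1/12)(4.42)(0.966)² = 0.34371 kg m^2; centre at d = 0.765 m, so I = I_cm + Md² gives I = 0.34371 + (4.42)(0.765)² = 2.9304 kg m^2.
Total I = 0.22226 + 2.9304 = 3.1527 kg m^2.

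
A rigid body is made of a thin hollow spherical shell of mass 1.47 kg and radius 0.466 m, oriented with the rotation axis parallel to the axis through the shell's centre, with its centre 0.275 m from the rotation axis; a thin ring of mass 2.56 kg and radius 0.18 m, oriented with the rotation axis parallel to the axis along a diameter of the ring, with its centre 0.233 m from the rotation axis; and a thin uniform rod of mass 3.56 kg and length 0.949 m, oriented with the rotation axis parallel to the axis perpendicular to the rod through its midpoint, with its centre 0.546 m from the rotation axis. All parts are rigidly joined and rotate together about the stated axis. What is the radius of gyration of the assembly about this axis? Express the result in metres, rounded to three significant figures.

0.491

Spherical shell: I_cm = (2/3)MR² = (2/3)(1.47)(0.466)² = 0.21281 kg m²; centre at d = 0.275 m, so the parallel axis theorem gives I = 0.21281 + (1.47)(0.275)² = 0.32398 kg m².
Thin ring: I_cm = (1/2)MR² = (1/2)(2.56)(0.18)² = 0.041472 kg m²; centre at d = 0.233 m, so the parallel axis theorem gives I = 0.041472 + (2.56)(0.233)² = 0.18045 kg m².
Thin rod: I_cm = (1/12)ML² = (1/12)(3.56)(0.949)² = 0.26718 kg m²; centre at d = 0.546 m, so the parallel axis theorem gives I = 0.26718 + (3.56)(0.546)² = 1.3285 kg m².
Total I = 1.8329 kg m²; total mass M = 7.59 kg.
k = √(I/M) = √(1.8329/7.59) = 0.49142 m.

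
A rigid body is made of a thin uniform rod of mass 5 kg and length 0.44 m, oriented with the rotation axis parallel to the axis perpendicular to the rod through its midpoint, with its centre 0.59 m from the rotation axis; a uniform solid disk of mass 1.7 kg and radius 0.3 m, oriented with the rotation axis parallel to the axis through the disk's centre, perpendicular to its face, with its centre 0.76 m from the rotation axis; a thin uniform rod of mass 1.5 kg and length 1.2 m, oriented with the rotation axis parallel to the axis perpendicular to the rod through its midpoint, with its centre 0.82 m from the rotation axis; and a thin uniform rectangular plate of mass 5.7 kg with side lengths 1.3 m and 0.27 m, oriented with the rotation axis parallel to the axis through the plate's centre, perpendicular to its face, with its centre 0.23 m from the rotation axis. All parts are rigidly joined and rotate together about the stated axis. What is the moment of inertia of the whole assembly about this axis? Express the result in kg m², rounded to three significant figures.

Thin rod: I_cm = (1/12)ML² = (1/12)(5)(0.44)² = 0.080667 kg m²; centre at d = 0.59 m, so I = I_cm + Md² gives I = 0.080667 + (5)(0.59)² = 1.8212 kg m².
Solid disk: I_cm = (1/2)MR² = (1/2)(1.7)(0.3)² = 0.0765 kg m²; centre at d = 0.76 m, so I = I_cm + Md² gives I = 0.0765 + (1.7)(0.76)² = 1.0584 kg m².
Thin rod: I_cm = (1/12)ML² = (1/12)(1.5)(1.2)² = 0.18 kg m²; centre at d = 0.82 m, so I = I_cm + Md² gives I = 0.18 + (1.5)(0.82)² = 1.1886 kg m².
Rectangular plate: I_cm = (1/12)M(a²+b²) = (1/12)(5.7)[(1.3)² + (0.27)²] = 0.83738 kg m²; centre at d = 0.23 m, so I = I_cm + Md² gives I = 0.83738 + (5.7)(0.23)² = 1.1389 kg m².
Total I = 1.8212 + 1.0584 + 1.1886 + 1.1389 = 5.2071 kg m².

5.21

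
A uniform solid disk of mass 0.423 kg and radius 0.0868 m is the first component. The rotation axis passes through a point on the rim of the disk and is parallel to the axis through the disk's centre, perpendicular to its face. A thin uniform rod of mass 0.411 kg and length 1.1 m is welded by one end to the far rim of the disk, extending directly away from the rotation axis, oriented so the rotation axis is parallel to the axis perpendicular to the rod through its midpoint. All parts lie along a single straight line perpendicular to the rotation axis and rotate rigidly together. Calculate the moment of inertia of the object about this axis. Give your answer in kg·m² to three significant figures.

0.261

Solid disk: I_cm = (1/2)MR² = (1/2)(0.423)(0.0868)² = 0.0015935 kg·m²; centre at d = 0.0868 m, so I = I_cm + Md² gives I = 0.0015935 + (0.423)(0.0868)² = 0.0047805 kg·m².
Thin rod: I_cm = (1/12)ML² = (1/12)(0.411)(1.1)² = 0.041443 kg·m²; centre at d = 0.0868 + 0.0868 + 0.55 = 0.7236 m, so I = I_cm + Md² gives I = 0.041443 + (0.411)(0.7236)² = 0.25664 kg·m².
Total I = 0.0047805 + 0.25664 = 0.26142 kg·m².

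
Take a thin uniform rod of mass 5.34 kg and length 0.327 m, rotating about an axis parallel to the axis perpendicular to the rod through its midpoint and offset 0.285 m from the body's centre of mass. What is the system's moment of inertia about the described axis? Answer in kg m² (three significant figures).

I_cm = (1/12)ML² = (1/12)(5.34)(0.327)² = 0.047583 kg m²; centre at d = 0.285 m, so the parallel axis theorem gives I = 0.047583 + (5.34)(0.285)² = 0.48132 kg m².

0.481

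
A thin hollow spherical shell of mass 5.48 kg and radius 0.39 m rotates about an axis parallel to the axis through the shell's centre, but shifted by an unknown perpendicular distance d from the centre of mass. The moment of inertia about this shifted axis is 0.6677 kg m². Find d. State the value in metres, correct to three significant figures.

0.143

About the centre-of-mass axis, I_cm = (2/3)MR² = (2/3)(5.48)(0.39)² = 0.55567 kg m².
Parallel axis theorem: I = I_cm + Md², so Md² = 0.6677 − 0.55567 = 0.11203 kg m².
d = √(0.11203 / 5.48) = 0.14298 m.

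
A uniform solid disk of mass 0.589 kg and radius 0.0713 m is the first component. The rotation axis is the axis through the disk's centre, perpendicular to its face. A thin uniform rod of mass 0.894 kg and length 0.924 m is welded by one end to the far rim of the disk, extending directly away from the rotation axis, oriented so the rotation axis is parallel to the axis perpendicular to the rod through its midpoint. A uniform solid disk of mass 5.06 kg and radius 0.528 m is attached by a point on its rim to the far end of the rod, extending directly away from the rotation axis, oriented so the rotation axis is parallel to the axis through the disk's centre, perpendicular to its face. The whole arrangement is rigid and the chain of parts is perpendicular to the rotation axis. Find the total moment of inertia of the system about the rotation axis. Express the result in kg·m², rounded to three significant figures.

Solid disk: I_cm = (1/2)MR² = (1/2)(0.589)(0.0713)² = 0.0014971 kg·m²; axis through the centre, so I = 0.0014971 kg·m².
Thin rod: I_cm = (1/12)ML² = (1/12)(0.894)(0.924)² = 0.063606 kg·m²; centre at d = 0.0713 + 0.462 = 0.5333 m, so I = I_cm + Md² gives I = 0.063606 + (0.894)(0.5333)² = 0.31787 kg·m².
Solid disk: I_cm = (1/2)MR² = (1/2)(5.06)(0.528)² = 0.70532 kg·m²; centre at d = 0.0713 + 0.462 + 0.462 + 0.528 = 1.5233 m, so I = I_cm + Md² gives I = 0.70532 + (5.06)(1.5233)² = 12.447 kg·m².
Total I = 0.0014971 + 0.31787 + 12.447 = 12.766 kg·m².

12.8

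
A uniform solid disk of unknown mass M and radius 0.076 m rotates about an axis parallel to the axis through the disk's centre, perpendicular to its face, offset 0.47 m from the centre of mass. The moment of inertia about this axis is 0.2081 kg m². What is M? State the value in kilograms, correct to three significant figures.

I = I_cm + Md² = (1/2)MR² + Md² = M·[0.5·(0.076)² + (0.47)²] = M·0.22379.
So M = 0.2081 / 0.22379 = 0.9299 kg.

0.930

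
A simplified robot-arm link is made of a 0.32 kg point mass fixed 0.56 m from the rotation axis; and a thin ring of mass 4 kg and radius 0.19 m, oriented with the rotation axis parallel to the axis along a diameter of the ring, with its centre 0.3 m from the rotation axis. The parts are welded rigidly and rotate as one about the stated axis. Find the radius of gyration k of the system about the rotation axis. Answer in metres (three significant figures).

0.351

Point mass: I_cm = 0; centre at d = 0.56 m, so the parallel axis theorem gives I = 0 + (0.32)(0.56)² = 0.10035 kg m².
Thin ring: I_cm = (1/2)MR² = (1/2)(4)(0.19)² = 0.0722 kg m²; centre at d = 0.3 m, so the parallel axis theorem gives I = 0.0722 + (4)(0.3)² = 0.4322 kg m².
Total I = 0.53255 kg m²; total mass M = 4.32 kg.
k = √(I/M) = √(0.53255/4.32) = 0.35111 m.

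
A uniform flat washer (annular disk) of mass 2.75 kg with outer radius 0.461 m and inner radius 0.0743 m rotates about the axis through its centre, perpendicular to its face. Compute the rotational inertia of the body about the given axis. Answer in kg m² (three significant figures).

I_cm = (1/2)M(R²+r²) = (1/2)(2.75)[(0.461)² + (0.0743)²] = 0.29981 kg m²; axis through the centre, so I = 0.29981 kg m².

0.300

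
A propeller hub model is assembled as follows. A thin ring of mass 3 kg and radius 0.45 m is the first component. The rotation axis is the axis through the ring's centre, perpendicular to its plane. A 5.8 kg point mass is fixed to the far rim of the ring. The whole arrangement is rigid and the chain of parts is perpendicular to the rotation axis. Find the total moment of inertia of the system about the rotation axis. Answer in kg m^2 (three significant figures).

Thin ring: I_cm = MR² = (3)(0.45)² = 0.6075 kg m^2; axis through the centre, so I = 0.6075 kg m^2.
Point mass: I_cm = 0; centre at d = 0.45 m, so the parallel axis theorem gives I = 0 + (5.8)(0.45)² = 1.1745 kg m^2.
Total I = 0.6075 + 1.1745 = 1.782 kg m^2.

1.78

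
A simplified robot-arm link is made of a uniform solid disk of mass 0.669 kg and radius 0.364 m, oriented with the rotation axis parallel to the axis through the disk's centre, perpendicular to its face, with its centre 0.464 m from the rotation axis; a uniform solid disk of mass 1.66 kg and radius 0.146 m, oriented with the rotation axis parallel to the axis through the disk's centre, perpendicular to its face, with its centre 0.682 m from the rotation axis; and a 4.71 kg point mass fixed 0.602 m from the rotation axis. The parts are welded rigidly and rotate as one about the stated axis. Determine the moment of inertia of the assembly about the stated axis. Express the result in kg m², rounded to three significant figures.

2.69

Solid disk: I_cm = (1/2)MR² = (1/2)(0.669)(0.364)² = 0.04432 kg m²; centre at d = 0.464 m, so the parallel axis theorem gives I = 0.04432 + (0.669)(0.464)² = 0.18835 kg m².
Solid disk: I_cm = (1/2)MR² = (1/2)(1.66)(0.146)² = 0.017692 kg m²; centre at d = 0.682 m, so the parallel axis theorem gives I = 0.017692 + (1.66)(0.682)² = 0.7898 kg m².
Point mass: I_cm = 0; centre at d = 0.602 m, so the parallel axis theorem gives I = 0 + (4.71)(0.602)² = 1.7069 kg m².
Total I = 0.18835 + 0.7898 + 1.7069 = 2.6851 kg m².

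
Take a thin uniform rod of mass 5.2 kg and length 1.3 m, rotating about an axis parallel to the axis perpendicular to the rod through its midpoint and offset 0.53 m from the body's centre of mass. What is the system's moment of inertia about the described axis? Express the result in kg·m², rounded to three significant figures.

2.19

I_cm = (1/12)ML² = (1/12)(5.2)(1.3)² = 0.73233 kg·m²; centre at d = 0.53 m, so the parallel axis theorem gives I = 0.73233 + (5.2)(0.53)² = 2.193 kg·m².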